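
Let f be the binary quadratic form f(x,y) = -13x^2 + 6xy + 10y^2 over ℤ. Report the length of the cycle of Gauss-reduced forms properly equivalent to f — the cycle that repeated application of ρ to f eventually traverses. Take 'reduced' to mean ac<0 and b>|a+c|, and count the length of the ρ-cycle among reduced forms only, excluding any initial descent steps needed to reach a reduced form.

D = 556, ⌊√D⌋ = 23
river: ρ → (10,14,-9)
river: ρ → (-9,22,2)
river: ρ → (2,22,-9)
river: ρ → (-9,14,10)
river: ρ → (10,6,-13)
river: ρ → (-13,20,3)
river: ρ → (3,22,-6)
river: ρ → (-6,14,15)
river: ρ → (15,16,-5)
river: ρ → (-5,14,18)
river: ρ → (18,22,-1)
river: ρ → (-1,22,18)
river: ρ → (18,14,-5)
river: ρ → (-5,16,15)
river: ρ → (15,14,-6)
river: ρ → (-6,22,3)
river: ρ → (3,20,-13)
river: ρ → (-13,6,10)
ρ-cycle length = 18 (tail of 0 descent steps not counted)

18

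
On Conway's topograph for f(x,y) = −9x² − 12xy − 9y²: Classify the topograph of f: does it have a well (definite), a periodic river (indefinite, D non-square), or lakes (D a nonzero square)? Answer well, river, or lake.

D = b²−4ac = (-12)² − 4·(-9)·(-9) = -180
D < 0 ⇒ definite ⇒ every region one sign ⇒ single well

well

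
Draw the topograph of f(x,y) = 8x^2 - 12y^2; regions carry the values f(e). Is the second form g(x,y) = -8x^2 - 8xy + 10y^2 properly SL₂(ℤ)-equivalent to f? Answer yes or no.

D₁ = 384, D₂ = 384
river cycle of f (length 2): (8, 16, -4), (-4, 16, 8)
river cycle of g (length 4): (10, 8, -8), (-8, 8, 10), (10, 12, -6), (-6, 12, 10)
cycles differ ⇒ inequivalent

no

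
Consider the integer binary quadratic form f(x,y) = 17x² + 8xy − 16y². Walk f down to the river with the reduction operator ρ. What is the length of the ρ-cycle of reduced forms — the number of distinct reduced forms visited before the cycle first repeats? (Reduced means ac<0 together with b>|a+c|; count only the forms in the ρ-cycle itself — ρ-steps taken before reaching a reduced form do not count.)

D = 1152, ⌊√D⌋ = 33
river: ρ → (-16,24,9)
river: ρ → (9,30,-7)
river: ρ → (-7,26,17)
river: ρ → (17,8,-16)
ρ-cycle length = 4 (tail of 0 descent steps not counted)

4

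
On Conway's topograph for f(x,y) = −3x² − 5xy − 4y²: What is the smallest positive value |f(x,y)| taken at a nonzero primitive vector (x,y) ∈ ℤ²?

translate: b→-1 (≡5 mod 6), so (3,5,4)→(3,-1,2)
flip: (3,-1,2)→(2,1,3)
reduced (well bottom): (2,1,3) with a≤c, −a<b≤a
well minimum |f| = |-2| = 2 (negative-definite)

2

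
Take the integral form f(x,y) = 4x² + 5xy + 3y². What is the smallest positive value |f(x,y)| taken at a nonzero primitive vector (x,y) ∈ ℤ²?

translate: b→-3 (≡5 mod 8), so (4,5,3)→(4,-3,2)
flip: (4,-3,2)→(2,3,4)
translate: b→-1 (≡3 mod 4), so (2,3,4)→(2,-1,3)
reduced (well bottom): (2,-1,3) with a≤c, −a<b≤a
well minimum = a = 2

2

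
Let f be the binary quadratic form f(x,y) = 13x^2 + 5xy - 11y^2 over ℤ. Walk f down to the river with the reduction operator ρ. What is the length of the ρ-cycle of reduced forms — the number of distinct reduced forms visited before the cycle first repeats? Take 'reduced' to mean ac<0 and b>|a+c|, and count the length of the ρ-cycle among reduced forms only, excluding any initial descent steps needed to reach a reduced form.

D = 597, ⌊√D⌋ = 24
river: ρ → (-11,17,7)
river: ρ → (7,11,-17)
river: ρ → (-17,23,1)
river: ρ → (1,23,-17)
river: ρ → (-17,11,7)
river: ρ → (7,17,-11)
river: ρ → (-11,5,13)
river: ρ → (13,21,-3)
river: ρ → (-3,21,13)
river: ρ → (13,5,-11)
ρ-cycle length = 10 (tail of 0 descent steps not counted)

10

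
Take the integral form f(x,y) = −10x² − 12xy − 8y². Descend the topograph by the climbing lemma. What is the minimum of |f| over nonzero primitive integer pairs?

translate: b→-8 (≡12 mod 20), so (10,12,8)→(10,-8,6)
flip: (10,-8,6)→(6,8,10)
translate: b→-4 (≡8 mod 12), so (6,8,10)→(6,-4,8)
reduced (well bottom): (6,-4,8) with a≤c, −a<b≤a
well minimum |f| = |-6| = 6 (negative-definite)

6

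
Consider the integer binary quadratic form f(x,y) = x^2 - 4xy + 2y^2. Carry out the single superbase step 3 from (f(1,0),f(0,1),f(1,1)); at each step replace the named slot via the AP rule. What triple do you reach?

start (1,2,-1) = (f(1,0),f(0,1),f(1,1))
replace slot 3: 2·(1+2) − (-1) = 7 → (1,2,7)

1,2,7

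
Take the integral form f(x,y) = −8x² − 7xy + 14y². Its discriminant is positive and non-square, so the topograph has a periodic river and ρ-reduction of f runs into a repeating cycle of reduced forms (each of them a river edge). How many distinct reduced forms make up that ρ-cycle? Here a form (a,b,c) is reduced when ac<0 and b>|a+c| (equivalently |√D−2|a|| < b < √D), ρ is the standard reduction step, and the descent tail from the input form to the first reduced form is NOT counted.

D = 497, ⌊√D⌋ = 22
descent: ρ → (14,7,-8)  [lands on river]
river: ρ → (-8,9,13)
river: ρ → (13,17,-4)
river: ρ → (-4,15,17)
river: ρ → (17,19,-2)
river: ρ → (-2,21,7)
river: ρ → (7,21,-2)
river: ρ → (-2,19,17)
river: ρ → (17,15,-4)
river: ρ → (-4,17,13)
river: ρ → (13,9,-8)
river: ρ → (-8,7,14)
river: ρ → (14,21,-1)
river: ρ → (-1,21,14)
ρ-cycle length = 14 (tail of 1 descent step not counted)

14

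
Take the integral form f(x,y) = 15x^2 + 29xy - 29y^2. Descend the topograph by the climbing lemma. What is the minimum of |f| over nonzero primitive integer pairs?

river: ρ → (-29,29,15)
river: ρ → (15,31,-27)
river: ρ → (-27,23,19)
river: ρ → (19,15,-31)
river: ρ → (-31,47,3)
river: ρ → (3,49,-15)
river: ρ → (-15,41,15)
river: ρ → (15,49,-3)
river: ρ → (-3,47,31)
river: ρ → (31,15,-19)
river: ρ → (-19,23,27)
river: ρ → (27,31,-15)
river: ρ → (-15,29,29)
river: ρ → (29,29,-15)
river: ρ → (-15,31,27)
river: ρ → (27,23,-19)
river: ρ → (-19,15,31)
river: ρ → (31,47,-3)
river: ρ → (-3,49,15)
river: ρ → (15,41,-15)
river: ρ → (-15,49,3)
river: ρ → (3,47,-31)
river: ρ → (-31,15,19)
river: ρ → (19,23,-27)
river: ρ → (-27,31,15)
river: ρ → (15,29,-29)
closes: descent 0, river 26
min |a| on river = 3

3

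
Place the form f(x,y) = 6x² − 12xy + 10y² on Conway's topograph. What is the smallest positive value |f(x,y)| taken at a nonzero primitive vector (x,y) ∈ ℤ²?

translate: b→0 (≡-12 mod 12), so (6,-12,10)→(6,0,4)
flip: (6,0,4)→(4,0,6)
reduced (well bottom): (4,0,6) with a≤c, −a<b≤a
well minimum = a = 4

4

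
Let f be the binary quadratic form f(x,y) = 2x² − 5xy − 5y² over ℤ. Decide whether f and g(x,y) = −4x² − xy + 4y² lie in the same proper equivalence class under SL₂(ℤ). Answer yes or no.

D₁ = 65, D₂ = 65
river cycle of f (length 6): (-5, 5, 2), (2, 7, -2), (-2, 5, 5), (5, 5, -2), (-2, 7, 2), (2, 5, -5)
river cycle of g (length 6): (4, 1, -4), (-4, 7, 1), (1, 7, -4), (-4, 1, 4), (4, 7, -1), (-1, 7, 4)
cycles differ ⇒ inequivalent

no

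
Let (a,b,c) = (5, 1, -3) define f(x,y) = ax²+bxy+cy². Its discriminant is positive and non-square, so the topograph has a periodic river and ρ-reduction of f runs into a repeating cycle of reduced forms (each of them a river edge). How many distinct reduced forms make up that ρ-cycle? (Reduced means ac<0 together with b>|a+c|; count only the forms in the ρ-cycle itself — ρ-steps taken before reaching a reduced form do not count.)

D = 61, ⌊√D⌋ = 7
descent: ρ → (-3,5,3)  [lands on river]
river: ρ → (3,7,-1)
river: ρ → (-1,7,3)
river: ρ → (3,5,-3)
river: ρ → (-3,7,1)
river: ρ → (1,7,-3)
ρ-cycle length = 6 (tail of 1 descent step not counted)

6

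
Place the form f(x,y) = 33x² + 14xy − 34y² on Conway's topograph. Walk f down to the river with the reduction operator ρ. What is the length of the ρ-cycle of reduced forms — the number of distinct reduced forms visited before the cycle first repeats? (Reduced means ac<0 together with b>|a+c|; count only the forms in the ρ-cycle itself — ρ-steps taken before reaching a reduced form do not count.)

D = 4684, ⌊√D⌋ = 68
river: ρ → (-34,54,13)
river: ρ → (13,50,-42)
river: ρ → (-42,34,21)
river: ρ → (21,50,-26)
river: ρ → (-26,54,17)
river: ρ → (17,48,-35)
river: ρ → (-35,22,30)
river: ρ → (30,38,-27)
river: ρ → (-27,16,41)
river: ρ → (41,66,-2)
river: ρ → (-2,66,41)
river: ρ → (41,16,-27)
river: ρ → (-27,38,30)
river: ρ → (30,22,-35)
river: ρ → (-35,48,17)
river: ρ → (17,54,-26)
river: ρ → (-26,50,21)
river: ρ → (21,34,-42)
river: ρ → (-42,50,13)
river: ρ → (13,54,-34)
river: ρ → (-34,14,33)
river: ρ → (33,52,-15)
river: ρ → (-15,68,1)
river: ρ → (1,68,-15)
river: ρ → (-15,52,33)
river: ρ → (33,14,-34)
ρ-cycle length = 26 (tail of 0 descent steps not counted)

26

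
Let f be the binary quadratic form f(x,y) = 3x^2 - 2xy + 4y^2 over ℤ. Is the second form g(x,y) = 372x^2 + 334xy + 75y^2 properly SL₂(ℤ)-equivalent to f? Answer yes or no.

D₁ = -44, D₂ = -44
f: reduced (well bottom): (3,-2,4) with a≤c, −a<b≤a
g: flip: (372,334,75)→(75,-334,372)
g: translate: b→-34 (≡-334 mod 150), so (75,-334,372)→(75,-34,4)
g: flip: (75,-34,4)→(4,34,75)
g: translate: b→2 (≡34 mod 8), so (4,34,75)→(4,2,3)
g: flip: (4,2,3)→(3,-2,4)
g: reduced (well bottom): (3,-2,4) with a≤c, −a<b≤a
reduced forms (3, -2, 4) vs (3, -2, 4) ⇒ equivalent

yes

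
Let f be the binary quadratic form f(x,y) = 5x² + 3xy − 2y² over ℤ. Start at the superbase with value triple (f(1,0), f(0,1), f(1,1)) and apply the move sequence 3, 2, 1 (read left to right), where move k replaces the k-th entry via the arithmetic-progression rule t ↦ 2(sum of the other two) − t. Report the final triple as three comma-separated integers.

start (5,-2,6) = (f(1,0),f(0,1),f(1,1))
replace slot 3: 2·(5+(-2)) − 6 = 0 → (5,-2,0)
replace slot 2: 2·(5+0) − (-2) = 12 → (5,12,0)
replace slot 1: 2·(12+0) − 5 = 19 → (19,12,0)

19,12,0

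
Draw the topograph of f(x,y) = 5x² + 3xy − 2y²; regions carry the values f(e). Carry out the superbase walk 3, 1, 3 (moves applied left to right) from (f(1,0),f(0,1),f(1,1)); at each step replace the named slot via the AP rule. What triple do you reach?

start (5,-2,6) = (f(1,0),f(0,1),f(1,1))
replace slot 3: 2·(5+(-2)) − 6 = 0 → (5,-2,0)
replace slot 1: 2·((-2)+0) − 5 = -9 → (-9,-2,0)
replace slot 3: 2·((-9)+(-2)) − 0 = -22 → (-9,-2,-22)

-9,-2,-22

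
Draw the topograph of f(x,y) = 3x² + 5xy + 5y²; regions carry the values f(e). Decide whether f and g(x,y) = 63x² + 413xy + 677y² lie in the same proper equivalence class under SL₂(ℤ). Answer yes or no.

D₁ = -35, D₂ = -35
f: translate: b→-1 (≡5 mod 6), so (3,5,5)→(3,-1,3)
f: flip: (3,-1,3)→(3,1,3)
f: reduced (well bottom): (3,1,3) with a≤c, −a<b≤a
g: translate: b→35 (≡413 mod 126), so (63,413,677)→(63,35,5)
g: flip: (63,35,5)→(5,-35,63)
g: translate: b→5 (≡-35 mod 10), so (5,-35,63)→(5,5,3)
g: flip: (5,5,3)→(3,-5,5)
g: translate: b→1 (≡-5 mod 6), so (3,-5,5)→(3,1,3)
g: reduced (well bottom): (3,1,3) with a≤c, −a<b≤a
reduced forms (3, 1, 3) vs (3, 1, 3) ⇒ equivalent

yes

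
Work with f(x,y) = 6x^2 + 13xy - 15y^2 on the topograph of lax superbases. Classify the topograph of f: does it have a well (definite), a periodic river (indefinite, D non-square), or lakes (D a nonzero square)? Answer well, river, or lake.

D = b²−4ac = 13² − 4·6·(-15) = 529
D = 23² is a perfect square ⇒ form factors over ℤ ⇒ lakes

lake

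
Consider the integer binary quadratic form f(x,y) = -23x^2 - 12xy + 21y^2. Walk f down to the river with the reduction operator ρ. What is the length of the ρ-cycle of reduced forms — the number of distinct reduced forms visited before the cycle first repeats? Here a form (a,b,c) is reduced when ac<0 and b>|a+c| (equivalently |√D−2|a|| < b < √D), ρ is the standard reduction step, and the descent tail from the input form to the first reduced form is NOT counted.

D = 2076, ⌊√D⌋ = 45
descent: ρ → (21,12,-23)  [lands on river]
river: ρ → (-23,34,10)
river: ρ → (10,26,-35)
river: ρ → (-35,44,1)
river: ρ → (1,44,-35)
river: ρ → (-35,26,10)
river: ρ → (10,34,-23)
river: ρ → (-23,12,21)
river: ρ → (21,30,-14)
river: ρ → (-14,26,25)
river: ρ → (25,24,-15)
river: ρ → (-15,36,13)
river: ρ → (13,42,-6)
river: ρ → (-6,42,13)
river: ρ → (13,36,-15)
river: ρ → (-15,24,25)
river: ρ → (25,26,-14)
river: ρ → (-14,30,21)
ρ-cycle length = 18 (tail of 1 descent step not counted)

18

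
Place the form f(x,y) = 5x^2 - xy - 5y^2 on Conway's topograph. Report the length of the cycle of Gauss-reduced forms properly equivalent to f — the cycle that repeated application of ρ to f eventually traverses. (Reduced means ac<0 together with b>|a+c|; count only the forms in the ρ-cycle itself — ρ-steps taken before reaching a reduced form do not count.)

D = 101, ⌊√D⌋ = 10
descent: ρ → (-5,1,5)  [lands on river]
river: ρ → (5,9,-1)
river: ρ → (-1,9,5)
river: ρ → (5,1,-5)
river: ρ → (-5,9,1)
river: ρ → (1,9,-5)
ρ-cycle length = 6 (tail of 1 descent step not counted)

6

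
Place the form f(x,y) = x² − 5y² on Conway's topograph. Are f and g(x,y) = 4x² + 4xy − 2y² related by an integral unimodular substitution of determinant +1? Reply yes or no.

D₁ = 20, D₂ = 48
discriminants differ ⇒ not SL₂(ℤ)-equivalent

no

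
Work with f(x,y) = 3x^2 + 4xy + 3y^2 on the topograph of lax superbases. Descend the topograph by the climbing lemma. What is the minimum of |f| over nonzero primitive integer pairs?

translate: b→-2 (≡4 mod 6), so (3,4,3)→(3,-2,2)
flip: (3,-2,2)→(2,2,3)
reduced (well bottom): (2,2,3) with a≤c, −a<b≤a
well minimum = a = 2

2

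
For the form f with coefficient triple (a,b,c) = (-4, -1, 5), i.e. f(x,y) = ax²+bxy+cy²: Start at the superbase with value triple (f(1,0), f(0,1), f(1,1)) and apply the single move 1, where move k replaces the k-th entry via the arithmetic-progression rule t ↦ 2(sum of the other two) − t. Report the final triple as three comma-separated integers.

start (-4,5,0) = (f(1,0),f(0,1),f(1,1))
replace slot 1: 2·(5+0) − (-4) = 14 → (14,5,0)

14,5,0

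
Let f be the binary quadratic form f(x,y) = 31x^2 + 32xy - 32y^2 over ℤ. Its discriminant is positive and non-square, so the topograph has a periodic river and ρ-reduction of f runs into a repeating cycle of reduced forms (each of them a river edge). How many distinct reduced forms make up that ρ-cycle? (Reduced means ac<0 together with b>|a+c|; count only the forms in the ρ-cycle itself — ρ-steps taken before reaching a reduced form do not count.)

D = 4992, ⌊√D⌋ = 70
river: ρ → (-32,32,31)
river: ρ → (31,30,-33)
river: ρ → (-33,36,28)
river: ρ → (28,20,-41)
river: ρ → (-41,62,7)
river: ρ → (7,64,-32)
river: ρ → (-32,64,7)
river: ρ → (7,62,-41)
river: ρ → (-41,20,28)
river: ρ → (28,36,-33)
river: ρ → (-33,30,31)
river: ρ → (31,32,-32)
ρ-cycle length = 12 (tail of 0 descent steps not counted)

12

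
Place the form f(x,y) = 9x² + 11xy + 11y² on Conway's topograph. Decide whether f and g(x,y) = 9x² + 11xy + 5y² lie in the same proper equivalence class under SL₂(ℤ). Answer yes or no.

D₁ = -275, D₂ = -59
discriminants differ ⇒ not SL₂(ℤ)-equivalent

no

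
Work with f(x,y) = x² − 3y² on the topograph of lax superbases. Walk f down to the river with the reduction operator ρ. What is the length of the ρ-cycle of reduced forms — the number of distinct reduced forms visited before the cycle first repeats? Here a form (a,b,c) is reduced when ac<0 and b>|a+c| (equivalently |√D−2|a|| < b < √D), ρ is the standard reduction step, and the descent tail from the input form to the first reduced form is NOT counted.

D = 12, ⌊√D⌋ = 3
descent: ρ → (-3,0,1)
descent: ρ → (1,2,-2)  [lands on river]
river: ρ → (-2,2,1)
ρ-cycle length = 2 (tail of 2 descent steps not counted)

2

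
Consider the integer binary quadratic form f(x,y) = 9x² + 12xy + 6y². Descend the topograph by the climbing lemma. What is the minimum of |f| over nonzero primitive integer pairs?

translate: b→-6 (≡12 mod 18), so (9,12,6)→(9,-6,3)
flip: (9,-6,3)→(3,6,9)
translate: b→0 (≡6 mod 6), so (3,6,9)→(3,0,6)
reduced (well bottom): (3,0,6) with a≤c, −a<b≤a
well minimum = a = 3

3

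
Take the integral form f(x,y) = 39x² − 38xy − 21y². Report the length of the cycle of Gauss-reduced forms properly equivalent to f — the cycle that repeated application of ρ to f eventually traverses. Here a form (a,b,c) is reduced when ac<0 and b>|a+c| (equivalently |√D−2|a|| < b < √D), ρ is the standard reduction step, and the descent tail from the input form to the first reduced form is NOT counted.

D = 4720, ⌊√D⌋ = 68
descent: ρ → (-21,38,39)  [lands on river]
river: ρ → (39,40,-20)
river: ρ → (-20,40,39)
river: ρ → (39,38,-21)
river: ρ → (-21,46,31)
river: ρ → (31,16,-36)
river: ρ → (-36,56,11)
river: ρ → (11,54,-41)
river: ρ → (-41,28,24)
river: ρ → (24,68,-1)
river: ρ → (-1,68,24)
river: ρ → (24,28,-41)
river: ρ → (-41,54,11)
river: ρ → (11,56,-36)
river: ρ → (-36,16,31)
river: ρ → (31,46,-21)
ρ-cycle length = 16 (tail of 1 descent step not counted)

16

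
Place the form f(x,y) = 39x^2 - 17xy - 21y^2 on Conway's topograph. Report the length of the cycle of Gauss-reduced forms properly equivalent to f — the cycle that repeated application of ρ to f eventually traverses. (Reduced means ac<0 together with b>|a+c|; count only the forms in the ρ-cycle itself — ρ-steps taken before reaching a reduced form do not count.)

D = 3565, ⌊√D⌋ = 59
descent: ρ → (-21,59,1)  [lands on river]
river: ρ → (1,59,-21)
river: ρ → (-21,25,35)
river: ρ → (35,45,-11)
river: ρ → (-11,43,39)
river: ρ → (39,35,-15)
river: ρ → (-15,55,9)
river: ρ → (9,53,-21)
river: ρ → (-21,31,31)
river: ρ → (31,31,-21)
river: ρ → (-21,53,9)
river: ρ → (9,55,-15)
river: ρ → (-15,35,39)
river: ρ → (39,43,-11)
river: ρ → (-11,45,35)
river: ρ → (35,25,-21)
ρ-cycle length = 16 (tail of 1 descent step not counted)

16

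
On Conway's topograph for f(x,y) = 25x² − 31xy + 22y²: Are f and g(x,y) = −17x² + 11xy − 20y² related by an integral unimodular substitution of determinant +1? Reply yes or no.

D₁ = -1239, D₂ = -1239
f: translate: b→19 (≡-31 mod 50), so (25,-31,22)→(25,19,16)
f: flip: (25,19,16)→(16,-19,25)
f: translate: b→13 (≡-19 mod 32), so (16,-19,25)→(16,13,22)
f: reduced (well bottom): (16,13,22) with a≤c, −a<b≤a
g is negative-definite; reduce −g:
−g: reduced (well bottom): (17,-11,20) with a≤c, −a<b≤a
flip sign back: reduced form of g is (-17,11,-20)
reduced forms (16, 13, 22) vs (-17, 11, -20) ⇒ inequivalent

no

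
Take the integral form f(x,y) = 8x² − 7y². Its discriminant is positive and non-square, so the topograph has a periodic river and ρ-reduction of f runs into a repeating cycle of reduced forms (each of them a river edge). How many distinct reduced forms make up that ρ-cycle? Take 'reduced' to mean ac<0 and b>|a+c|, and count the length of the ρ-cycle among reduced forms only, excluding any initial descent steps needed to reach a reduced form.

D = 224, ⌊√D⌋ = 14
descent: ρ → (-7,14,1)  [lands on river]
river: ρ → (1,14,-7)
ρ-cycle length = 2 (tail of 1 descent step not counted)

2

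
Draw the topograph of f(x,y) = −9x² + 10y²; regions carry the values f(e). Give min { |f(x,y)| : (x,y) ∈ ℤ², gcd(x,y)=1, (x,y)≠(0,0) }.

descent: ρ → (10,0,-9)
descent: ρ → (-9,18,1)  [lands on river]
river: ρ → (1,18,-9)
closes: descent 2, river 2
min |a| on river = 1

1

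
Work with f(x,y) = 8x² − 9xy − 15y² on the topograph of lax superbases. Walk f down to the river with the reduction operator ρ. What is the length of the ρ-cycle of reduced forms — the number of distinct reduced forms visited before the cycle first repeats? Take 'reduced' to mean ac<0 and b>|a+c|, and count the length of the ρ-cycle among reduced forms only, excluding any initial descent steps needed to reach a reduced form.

D = 561, ⌊√D⌋ = 23
descent: ρ → (-15,9,8)  [lands on river]
river: ρ → (8,23,-1)
river: ρ → (-1,23,8)
river: ρ → (8,9,-15)
river: ρ → (-15,21,2)
river: ρ → (2,23,-4)
river: ρ → (-4,17,17)
river: ρ → (17,17,-4)
river: ρ → (-4,23,2)
river: ρ → (2,21,-15)
ρ-cycle length = 10 (tail of 1 descent step not counted)

10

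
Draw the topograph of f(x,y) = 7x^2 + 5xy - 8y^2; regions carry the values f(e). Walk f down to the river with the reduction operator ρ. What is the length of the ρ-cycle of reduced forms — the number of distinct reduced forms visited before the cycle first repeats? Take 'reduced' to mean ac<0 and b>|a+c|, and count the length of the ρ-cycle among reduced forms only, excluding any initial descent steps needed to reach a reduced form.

D = 249, ⌊√D⌋ = 15
river: ρ → (-8,11,4)
river: ρ → (4,13,-5)
river: ρ → (-5,7,10)
river: ρ → (10,13,-2)
river: ρ → (-2,15,3)
river: ρ → (3,15,-2)
river: ρ → (-2,13,10)
river: ρ → (10,7,-5)
river: ρ → (-5,13,4)
river: ρ → (4,11,-8)
river: ρ → (-8,5,7)
river: ρ → (7,9,-6)
river: ρ → (-6,15,1)
river: ρ → (1,15,-6)
river: ρ → (-6,9,7)
river: ρ → (7,5,-8)
ρ-cycle length = 16 (tail of 0 descent steps not counted)

16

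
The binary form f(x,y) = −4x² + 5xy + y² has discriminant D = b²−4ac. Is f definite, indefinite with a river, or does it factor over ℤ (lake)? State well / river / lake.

D = b²−4ac = 5² − 4·(-4)·1 = 41
D > 0 non-square ⇒ indefinite ⇒ periodic river

river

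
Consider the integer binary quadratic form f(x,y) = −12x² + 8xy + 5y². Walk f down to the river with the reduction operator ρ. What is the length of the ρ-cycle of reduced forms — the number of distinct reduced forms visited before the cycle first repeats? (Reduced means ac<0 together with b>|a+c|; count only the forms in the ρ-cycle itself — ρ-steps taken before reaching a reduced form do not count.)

D = 304, ⌊√D⌋ = 17
river: ρ → (5,12,-8)
river: ρ → (-8,4,9)
river: ρ → (9,14,-3)
river: ρ → (-3,16,4)
river: ρ → (4,16,-3)
river: ρ → (-3,14,9)
river: ρ → (9,4,-8)
river: ρ → (-8,12,5)
river: ρ → (5,8,-12)
river: ρ → (-12,16,1)
river: ρ → (1,16,-12)
river: ρ → (-12,8,5)
ρ-cycle length = 12 (tail of 0 descent steps not counted)

12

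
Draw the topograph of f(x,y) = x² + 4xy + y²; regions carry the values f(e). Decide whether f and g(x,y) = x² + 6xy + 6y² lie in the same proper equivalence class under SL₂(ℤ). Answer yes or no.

D₁ = 12, D₂ = 12
river cycle of f (length 2): (1, 2, -2), (-2, 2, 1)
river cycle of g (length 2): (1, 2, -2), (-2, 2, 1)
cycles coincide ⇒ equivalent

yes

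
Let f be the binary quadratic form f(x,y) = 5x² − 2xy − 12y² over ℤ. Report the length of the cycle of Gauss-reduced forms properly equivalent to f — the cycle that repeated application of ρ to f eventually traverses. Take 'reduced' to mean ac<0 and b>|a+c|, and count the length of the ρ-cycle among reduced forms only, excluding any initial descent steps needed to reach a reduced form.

D = 244, ⌊√D⌋ = 15
descent: ρ → (-12,2,5)
descent: ρ → (5,8,-9)  [lands on river]
river: ρ → (-9,10,4)
river: ρ → (4,14,-3)
river: ρ → (-3,10,12)
river: ρ → (12,14,-1)
river: ρ → (-1,14,12)
river: ρ → (12,10,-3)
river: ρ → (-3,14,4)
river: ρ → (4,10,-9)
river: ρ → (-9,8,5)
river: ρ → (5,12,-5)
river: ρ → (-5,8,9)
river: ρ → (9,10,-4)
river: ρ → (-4,14,3)
river: ρ → (3,10,-12)
river: ρ → (-12,14,1)
river: ρ → (1,14,-12)
river: ρ → (-12,10,3)
river: ρ → (3,14,-4)
river: ρ → (-4,10,9)
river: ρ → (9,8,-5)
river: ρ → (-5,12,5)
ρ-cycle length = 22 (tail of 2 descent steps not counted)

22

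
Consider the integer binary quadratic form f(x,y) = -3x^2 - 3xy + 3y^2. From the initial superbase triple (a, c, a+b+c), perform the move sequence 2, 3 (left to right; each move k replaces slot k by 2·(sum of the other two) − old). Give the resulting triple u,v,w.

start (-3,3,-3) = (f(1,0),f(0,1),f(1,1))
replace slot 2: 2·((-3)+(-3)) − 3 = -15 → (-3,-15,-3)
replace slot 3: 2·((-3)+(-15)) − (-3) = -33 → (-3,-15,-33)

-3,-15,-33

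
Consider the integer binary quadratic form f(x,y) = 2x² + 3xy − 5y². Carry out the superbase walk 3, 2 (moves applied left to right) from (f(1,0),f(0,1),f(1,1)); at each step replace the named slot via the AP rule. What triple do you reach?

start (2,-5,0) = (f(1,0),f(0,1),f(1,1))
replace slot 3: 2·(2+(-5)) − 0 = -6 → (2,-5,-6)
replace slot 2: 2·(2+(-6)) − (-5) = -3 → (2,-3,-6)

2,-3,-6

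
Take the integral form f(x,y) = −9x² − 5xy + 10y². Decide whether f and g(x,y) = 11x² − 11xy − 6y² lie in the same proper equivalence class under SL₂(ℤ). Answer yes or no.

D₁ = 385, D₂ = 385
river cycle of f (length 12): (10, 5, -9), (-9, 13, 6), (6, 11, -11), (-11, 11, 6), (6, 13, -9), (-9, 5, 10), (10, 15, -4), (-4, 17, 6), (6, 19, -1), (-1, 19, 6), … (2 more)
river cycle of g (length 12): (-6, 11, 11), (11, 11, -6), (-6, 13, 9), (9, 5, -10), (-10, 15, 4), (4, 17, -6), (-6, 19, 1), (1, 19, -6), (-6, 17, 4), (4, 15, -10), … (2 more)
cycles differ ⇒ inequivalent

no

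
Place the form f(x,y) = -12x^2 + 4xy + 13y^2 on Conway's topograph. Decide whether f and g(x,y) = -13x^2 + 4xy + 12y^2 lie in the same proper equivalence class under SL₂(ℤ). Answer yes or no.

D₁ = 640, D₂ = 640
river cycle of f (length 8): (13, 22, -3), (-3, 20, 20), (20, 20, -3), (-3, 22, 13), (13, 4, -12), (-12, 20, 5), (5, 20, -12), (-12, 4, 13)
river cycle of g (length 8): (12, 20, -5), (-5, 20, 12), (12, 4, -13), (-13, 22, 3), (3, 20, -20), (-20, 20, 3), (3, 22, -13), (-13, 4, 12)
cycles differ ⇒ inequivalent

no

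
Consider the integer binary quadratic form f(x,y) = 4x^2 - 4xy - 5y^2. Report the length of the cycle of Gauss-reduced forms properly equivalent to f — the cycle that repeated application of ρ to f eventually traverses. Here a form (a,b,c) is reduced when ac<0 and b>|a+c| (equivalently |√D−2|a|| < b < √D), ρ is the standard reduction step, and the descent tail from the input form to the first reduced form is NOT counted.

D = 96, ⌊√D⌋ = 9
descent: ρ → (-5,4,4)  [lands on river]
river: ρ → (4,4,-5)
river: ρ → (-5,6,3)
river: ρ → (3,6,-5)
ρ-cycle length = 4 (tail of 1 descent step not counted)

4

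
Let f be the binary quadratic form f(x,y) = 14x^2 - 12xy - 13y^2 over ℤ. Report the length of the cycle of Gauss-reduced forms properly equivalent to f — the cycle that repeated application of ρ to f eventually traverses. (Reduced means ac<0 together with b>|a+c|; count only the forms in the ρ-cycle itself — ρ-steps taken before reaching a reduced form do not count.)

D = 872, ⌊√D⌋ = 29
descent: ρ → (-13,12,14)  [lands on river]
river: ρ → (14,16,-11)
river: ρ → (-11,28,2)
river: ρ → (2,28,-11)
river: ρ → (-11,16,14)
river: ρ → (14,12,-13)
river: ρ → (-13,14,13)
river: ρ → (13,12,-14)
river: ρ → (-14,16,11)
river: ρ → (11,28,-2)
river: ρ → (-2,28,11)
river: ρ → (11,16,-14)
river: ρ → (-14,12,13)
river: ρ → (13,14,-13)
ρ-cycle length = 14 (tail of 1 descent step not counted)

14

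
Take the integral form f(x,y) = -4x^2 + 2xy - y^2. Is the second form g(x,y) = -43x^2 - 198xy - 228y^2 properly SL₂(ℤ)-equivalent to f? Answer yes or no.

D₁ = -12, D₂ = -12
f is negative-definite; reduce −f:
−f: flip: (4,-2,1)→(1,2,4)
−f: translate: b→0 (≡2 mod 2), so (1,2,4)→(1,0,3)
−f: reduced (well bottom): (1,0,3) with a≤c, −a<b≤a
flip sign back: reduced form of f is (-1,0,-3)
g is negative-definite; reduce −g:
−g: translate: b→26 (≡198 mod 86), so (43,198,228)→(43,26,4)
−g: flip: (43,26,4)→(4,-26,43)
−g: translate: b→-2 (≡-26 mod 8), so (4,-26,43)→(4,-2,1)
−g: flip: (4,-2,1)→(1,2,4)
−g: translate: b→0 (≡2 mod 2), so (1,2,4)→(1,0,3)
−g: reduced (well bottom): (1,0,3) with a≤c, −a<b≤a
flip sign back: reduced form of g is (-1,0,-3)
reduced forms (-1, 0, -3) vs (-1, 0, -3) ⇒ equivalent

yes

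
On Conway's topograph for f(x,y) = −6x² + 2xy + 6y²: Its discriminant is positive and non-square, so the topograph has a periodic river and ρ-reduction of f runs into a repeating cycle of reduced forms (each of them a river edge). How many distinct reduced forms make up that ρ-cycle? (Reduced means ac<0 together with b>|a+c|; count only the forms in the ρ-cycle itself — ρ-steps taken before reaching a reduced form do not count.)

D = 148, ⌊√D⌋ = 12
river: ρ → (6,10,-2)
river: ρ → (-2,10,6)
river: ρ → (6,2,-6)
river: ρ → (-6,10,2)
river: ρ → (2,10,-6)
river: ρ → (-6,2,6)
ρ-cycle length = 6 (tail of 0 descent steps not counted)

6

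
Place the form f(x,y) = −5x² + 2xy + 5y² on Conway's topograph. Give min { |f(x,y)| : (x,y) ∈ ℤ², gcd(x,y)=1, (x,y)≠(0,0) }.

river: ρ → (5,8,-2)
river: ρ → (-2,8,5)
river: ρ → (5,2,-5)
river: ρ → (-5,8,2)
river: ρ → (2,8,-5)
river: ρ → (-5,2,5)
closes: descent 0, river 6
min |a| on river = 2

2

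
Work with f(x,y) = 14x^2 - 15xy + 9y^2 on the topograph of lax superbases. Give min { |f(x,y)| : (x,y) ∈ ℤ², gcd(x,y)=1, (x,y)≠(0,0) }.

translate: b→13 (≡-15 mod 28), so (14,-15,9)→(14,13,8)
flip: (14,13,8)→(8,-13,14)
translate: b→3 (≡-13 mod 16), so (8,-13,14)→(8,3,9)
reduced (well bottom): (8,3,9) with a≤c, −a<b≤a
well minimum = a = 8

8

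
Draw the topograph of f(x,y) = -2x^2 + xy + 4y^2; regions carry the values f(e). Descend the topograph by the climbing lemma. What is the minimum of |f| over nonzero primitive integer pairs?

descent: ρ → (4,-1,-2)
descent: ρ → (-2,5,1)  [lands on river]
river: ρ → (1,5,-2)
river: ρ → (-2,3,3)
river: ρ → (3,3,-2)
closes: descent 2, river 4
min |a| on river = 1

1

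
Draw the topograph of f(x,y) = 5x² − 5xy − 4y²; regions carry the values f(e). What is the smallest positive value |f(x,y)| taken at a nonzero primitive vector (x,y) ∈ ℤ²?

descent: ρ → (-4,5,5)  [lands on river]
river: ρ → (5,5,-4)
river: ρ → (-4,3,6)
river: ρ → (6,9,-1)
river: ρ → (-1,9,6)
river: ρ → (6,3,-4)
closes: descent 1, river 6
min |a| on river = 1

1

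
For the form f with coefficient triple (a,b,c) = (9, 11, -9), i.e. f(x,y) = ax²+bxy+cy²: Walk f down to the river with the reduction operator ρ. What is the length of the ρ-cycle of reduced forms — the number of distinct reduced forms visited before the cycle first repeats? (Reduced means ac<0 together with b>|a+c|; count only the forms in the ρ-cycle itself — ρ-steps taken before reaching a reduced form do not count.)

D = 445, ⌊√D⌋ = 21
river: ρ → (-9,7,11)
river: ρ → (11,15,-5)
river: ρ → (-5,15,11)
river: ρ → (11,7,-9)
river: ρ → (-9,11,9)
river: ρ → (9,7,-11)
river: ρ → (-11,15,5)
river: ρ → (5,15,-11)
river: ρ → (-11,7,9)
river: ρ → (9,11,-9)
ρ-cycle length = 10 (tail of 0 descent steps not counted)

10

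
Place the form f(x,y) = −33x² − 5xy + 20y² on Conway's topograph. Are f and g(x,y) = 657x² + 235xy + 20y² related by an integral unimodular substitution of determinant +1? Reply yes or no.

D₁ = 2665, D₂ = 2665
river cycle of f (length 30): (20, 45, -8), (-8, 51, 2), (2, 49, -33), (-33, 17, 18), (18, 19, -32), (-32, 45, 5), (5, 45, -32), (-32, 19, 18), (18, 17, -33), (-33, 49, 2), … (20 more)
river cycle of g (length 30): (20, 45, -8), (-8, 51, 2), (2, 49, -33), (-33, 17, 18), (18, 19, -32), (-32, 45, 5), (5, 45, -32), (-32, 19, 18), (18, 17, -33), (-33, 49, 2), … (20 more)
cycles coincide ⇒ equivalent

yes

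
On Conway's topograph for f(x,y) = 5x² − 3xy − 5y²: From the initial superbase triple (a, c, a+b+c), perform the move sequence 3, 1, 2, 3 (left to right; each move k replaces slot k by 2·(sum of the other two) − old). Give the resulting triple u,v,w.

start (5,-5,-3) = (f(1,0),f(0,1),f(1,1))
replace slot 3: 2·(5+(-5)) − (-3) = 3 → (5,-5,3)
replace slot 1: 2·((-5)+3) − 5 = -9 → (-9,-5,3)
replace slot 2: 2·((-9)+3) − (-5) = -7 → (-9,-7,3)
replace slot 3: 2·((-9)+(-7)) − 3 = -35 → (-9,-7,-35)

-9,-7,-35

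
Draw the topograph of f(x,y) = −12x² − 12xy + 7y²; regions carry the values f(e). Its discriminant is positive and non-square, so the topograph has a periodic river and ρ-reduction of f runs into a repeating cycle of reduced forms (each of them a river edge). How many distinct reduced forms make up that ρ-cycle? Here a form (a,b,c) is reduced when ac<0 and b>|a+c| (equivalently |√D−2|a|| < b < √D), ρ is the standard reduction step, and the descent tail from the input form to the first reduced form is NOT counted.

D = 480, ⌊√D⌋ = 21
descent: ρ → (7,12,-12)  [lands on river]
river: ρ → (-12,12,7)
river: ρ → (7,16,-8)
river: ρ → (-8,16,7)
ρ-cycle length = 4 (tail of 1 descent step not counted)

4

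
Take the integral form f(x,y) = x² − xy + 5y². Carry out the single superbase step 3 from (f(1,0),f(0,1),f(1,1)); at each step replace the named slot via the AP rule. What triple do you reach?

start (1,5,5) = (f(1,0),f(0,1),f(1,1))
replace slot 3: 2·(1+5) − 5 = 7 → (1,5,7)

1,5,7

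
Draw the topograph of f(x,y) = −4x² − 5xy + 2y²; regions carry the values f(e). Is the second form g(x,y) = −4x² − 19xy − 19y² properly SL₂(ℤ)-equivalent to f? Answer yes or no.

D₁ = 57, D₂ = 57
river cycle of f (length 6): (2, 5, -4), (-4, 3, 3), (3, 3, -4), (-4, 5, 2), (2, 7, -1), (-1, 7, 2)
river cycle of g (length 6): (-4, 5, 2), (2, 7, -1), (-1, 7, 2), (2, 5, -4), (-4, 3, 3), (3, 3, -4)
cycles coincide ⇒ equivalent

yes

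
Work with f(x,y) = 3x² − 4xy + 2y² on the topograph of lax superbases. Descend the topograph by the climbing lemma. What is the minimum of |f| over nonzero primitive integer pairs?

translate: b→2 (≡-4 mod 6), so (3,-4,2)→(3,2,1)
flip: (3,2,1)→(1,-2,3)
translate: b→0 (≡-2 mod 2), so (1,-2,3)→(1,0,2)
reduced (well bottom): (1,0,2) with a≤c, −a<b≤a
well minimum = a = 1

1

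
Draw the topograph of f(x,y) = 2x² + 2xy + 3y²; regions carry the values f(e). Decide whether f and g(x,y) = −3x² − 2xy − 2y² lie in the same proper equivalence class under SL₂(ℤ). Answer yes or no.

D₁ = -20, D₂ = -20
f: reduced (well bottom): (2,2,3) with a≤c, −a<b≤a
g is negative-definite; reduce −g:
−g: flip: (3,2,2)→(2,-2,3)
−g: translate: b→2 (≡-2 mod 4), so (2,-2,3)→(2,2,3)
−g: reduced (well bottom): (2,2,3) with a≤c, −a<b≤a
flip sign back: reduced form of g is (-2,-2,-3)
reduced forms (2, 2, 3) vs (-2, -2, -3) ⇒ inequivalent

no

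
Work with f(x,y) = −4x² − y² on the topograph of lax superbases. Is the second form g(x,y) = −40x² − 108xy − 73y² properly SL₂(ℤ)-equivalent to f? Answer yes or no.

D₁ = -16, D₂ = -16
f is negative-definite; reduce −f:
−f: flip: (4,0,1)→(1,0,4)
−f: reduced (well bottom): (1,0,4) with a≤c, −a<b≤a
flip sign back: reduced form of f is (-1,0,-4)
g is negative-definite; reduce −g:
−g: translate: b→28 (≡108 mod 80), so (40,108,73)→(40,28,5)
−g: flip: (40,28,5)→(5,-28,40)
−g: translate: b→2 (≡-28 mod 10), so (5,-28,40)→(5,2,1)
−g: flip: (5,2,1)→(1,-2,5)
−g: translate: b→0 (≡-2 mod 2), so (1,-2,5)→(1,0,4)
−g: reduced (well bottom): (1,0,4) with a≤c, −a<b≤a
flip sign back: reduced form of g is (-1,0,-4)
reduced forms (-1, 0, -4) vs (-1, 0, -4) ⇒ equivalent

yes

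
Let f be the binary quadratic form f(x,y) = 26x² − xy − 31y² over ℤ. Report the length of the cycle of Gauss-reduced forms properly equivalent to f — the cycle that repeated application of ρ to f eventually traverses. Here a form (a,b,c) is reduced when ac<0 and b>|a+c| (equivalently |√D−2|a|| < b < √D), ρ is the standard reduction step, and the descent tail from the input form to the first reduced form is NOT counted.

D = 3225, ⌊√D⌋ = 56
descent: ρ → (-31,1,26)
descent: ρ → (26,51,-6)  [lands on river]
river: ρ → (-6,45,50)
river: ρ → (50,55,-1)
river: ρ → (-1,55,50)
river: ρ → (50,45,-6)
river: ρ → (-6,51,26)
river: ρ → (26,53,-4)
river: ρ → (-4,51,39)
river: ρ → (39,27,-16)
river: ρ → (-16,37,29)
river: ρ → (29,21,-24)
river: ρ → (-24,27,26)
river: ρ → (26,25,-25)
river: ρ → (-25,25,26)
river: ρ → (26,27,-24)
river: ρ → (-24,21,29)
river: ρ → (29,37,-16)
river: ρ → (-16,27,39)
river: ρ → (39,51,-4)
river: ρ → (-4,53,26)
ρ-cycle length = 20 (tail of 2 descent steps not counted)

20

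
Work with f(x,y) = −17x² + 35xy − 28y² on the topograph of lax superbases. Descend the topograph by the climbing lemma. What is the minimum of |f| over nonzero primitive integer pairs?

translate: b→-1 (≡-35 mod 34), so (17,-35,28)→(17,-1,10)
flip: (17,-1,10)→(10,1,17)
reduced (well bottom): (10,1,17) with a≤c, −a<b≤a
well minimum |f| = |-10| = 10 (negative-definite)

10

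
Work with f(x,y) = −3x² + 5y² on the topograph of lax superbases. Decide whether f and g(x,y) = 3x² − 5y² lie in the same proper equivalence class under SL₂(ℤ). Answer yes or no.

D₁ = 60, D₂ = 60
river cycle of f (length 2): (-3, 6, 2), (2, 6, -3)
river cycle of g (length 2): (3, 6, -2), (-2, 6, 3)
cycles differ ⇒ inequivalent

no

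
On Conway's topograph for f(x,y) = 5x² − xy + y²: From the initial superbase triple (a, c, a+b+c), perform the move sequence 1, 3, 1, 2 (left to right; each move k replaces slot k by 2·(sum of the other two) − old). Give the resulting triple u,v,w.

start (5,1,5) = (f(1,0),f(0,1),f(1,1))
replace slot 1: 2·(1+5) − 5 = 7 → (7,1,5)
replace slot 3: 2·(7+1) − 5 = 11 → (7,1,11)
replace slot 1: 2·(1+11) − 7 = 17 → (17,1,11)
replace slot 2: 2·(17+11) − 1 = 55 → (17,55,11)

17,55,11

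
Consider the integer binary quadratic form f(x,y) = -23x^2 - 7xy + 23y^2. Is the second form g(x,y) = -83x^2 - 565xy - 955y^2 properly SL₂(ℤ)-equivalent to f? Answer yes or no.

D₁ = 2165, D₂ = 2165
river cycle of f (length 10): (23, 7, -23), (-23, 39, 7), (7, 45, -5), (-5, 45, 7), (7, 39, -23), (-23, 7, 23), (23, 39, -7), (-7, 45, 5), (5, 45, -7), (-7, 39, 23)
river cycle of g (length 10): (-7, 39, 23), (23, 7, -23), (-23, 39, 7), (7, 45, -5), (-5, 45, 7), (7, 39, -23), (-23, 7, 23), (23, 39, -7), (-7, 45, 5), (5, 45, -7)
cycles coincide ⇒ equivalent

yes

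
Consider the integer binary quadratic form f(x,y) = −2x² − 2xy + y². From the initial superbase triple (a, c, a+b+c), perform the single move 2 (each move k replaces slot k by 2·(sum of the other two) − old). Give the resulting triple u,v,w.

start (-2,1,-3) = (f(1,0),f(0,1),f(1,1))
replace slot 2: 2·((-2)+(-3)) − 1 = -11 → (-2,-11,-3)

-2,-11,-3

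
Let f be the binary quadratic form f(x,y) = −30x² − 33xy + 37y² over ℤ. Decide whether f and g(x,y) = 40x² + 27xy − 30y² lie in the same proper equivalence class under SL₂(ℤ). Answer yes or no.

D₁ = 5529, D₂ = 5529
river cycle of f (length 16): (37, 33, -30), (-30, 27, 40), (40, 53, -17), (-17, 49, 46), (46, 43, -20), (-20, 37, 52), (52, 67, -5), (-5, 73, 10), (10, 67, -26), (-26, 37, 40), … (6 more)
river cycle of g (length 16): (-30, 33, 37), (37, 41, -26), (-26, 63, 15), (15, 57, -38), (-38, 19, 34), (34, 49, -23), (-23, 43, 40), (40, 37, -26), (-26, 67, 10), (10, 73, -5), … (6 more)
cycles differ ⇒ inequivalent

no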